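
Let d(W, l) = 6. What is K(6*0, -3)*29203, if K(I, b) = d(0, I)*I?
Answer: 0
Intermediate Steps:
K(I, b) = 6*I
K(6*0, -3)*29203 = (6*(6*0))*29203 = (6*0)*29203 = 0*29203 = 0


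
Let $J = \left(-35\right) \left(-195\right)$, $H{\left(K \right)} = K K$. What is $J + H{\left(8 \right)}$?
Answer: $6889$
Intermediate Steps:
$H{\left(K \right)} = K^{2}$
$J = 6825$
$J + H{\left(8 \right)} = 6825 + 8^{2} = 6825 + 64 = 6889$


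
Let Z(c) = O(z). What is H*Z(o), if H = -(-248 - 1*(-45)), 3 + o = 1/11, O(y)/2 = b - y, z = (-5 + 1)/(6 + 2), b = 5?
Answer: 2233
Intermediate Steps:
z = -½ (z = -4/8 = -4*⅛ = -½ ≈ -0.50000)
O(y) = 10 - 2*y (O(y) = 2*(5 - y) = 10 - 2*y)
o = -32/11 (o = -3 + 1/11 = -32/11 ≈ -2.9091)
Z(c) = 11 (Z(c) = 10 - 2*(-½) = 10 + 1 = 11)
H = 203 (H = -(-248 + 45) = -1*(-203) = 203)
H*Z(o) = 203*11 = 2233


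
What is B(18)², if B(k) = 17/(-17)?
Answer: 1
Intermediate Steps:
B(k) = -1 (B(k) = 17*(-1/17) = -1)
B(18)² = (-1)² = 1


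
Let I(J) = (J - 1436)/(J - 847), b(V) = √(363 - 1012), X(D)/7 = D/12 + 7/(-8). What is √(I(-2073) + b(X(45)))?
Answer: √(2561570 + 2131600*I*√649)/1460 ≈ 3.6541 + 3.4858*I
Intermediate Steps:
X(D) = -49/8 + 7*D/12 (X(D) = 7*(D/12 + 7/(-8)) = 7*(D*(1/12) + 7*(-⅛)) = 7*(D/12 - 7/8) = 7*(-7/8 + D/12) = -49/8 + 7*D/12)
b(V) = I*√649 (b(V) = √(-649) = I*√649)
I(J) = (-1436 + J)/(-847 + J)
√(I(-2073) + b(X(45))) = √((-1436 - 2073)/(-847 - 2073) + I*√649) = √(-3509/(-2920) + I*√649) = √(-1/2920*(-3509) + I*√649) = √(3509/2920 + I*√649)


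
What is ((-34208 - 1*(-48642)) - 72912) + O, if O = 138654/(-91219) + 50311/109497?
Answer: -30742155402257/525695097 ≈ -58479.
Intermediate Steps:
O = -557519891/525695097 (O = 138654*(-1/91219) + 50311*(1/109497) = -138654/91219 + 50311/109497 = -557519891/525695097 ≈ -1.0605)
((-34208 - 1*(-48642)) - 72912) + O = ((-34208 - 1*(-48642)) - 72912) - 557519891/525695097 = ((-34208 + 48642) - 72912) - 557519891/525695097 = (14434 - 72912) - 557519891/525695097 = -58478 - 557519891/525695097 = -30742155402257/525695097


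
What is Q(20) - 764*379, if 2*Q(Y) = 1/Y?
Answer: -11582239/40 ≈ -2.8956e+5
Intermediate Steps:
Q(Y) = 1/(2*Y)
Q(20) - 764*379 = (½)/20 - 764*379 = (½)*(1/20) - 289556 = 1/40 - 289556 = -11582239/40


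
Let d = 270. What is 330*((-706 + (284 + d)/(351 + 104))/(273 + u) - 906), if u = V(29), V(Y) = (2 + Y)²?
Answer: -16797412368/56147 ≈ -2.9917e+5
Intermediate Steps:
u = 961 (u = (2 + 29)² = 31² = 961)
330*((-706 + (284 + d)/(351 + 104))/(273 + u) - 906) = 330*((-706 + (284 + 270)/(351 + 104))/(273 + 961) - 906) = 330*((-706 + 554/455)/1234 - 906) = 330*((-706 + 554*(1/455))*(1/1234) - 906) = 330*((-706 + 554/455)*(1/1234) - 906) = 330*(-320676/455*1/1234 - 906) = 330*(-160338/280735 - 906) = 330*(-254506248/280735) = -16797412368/56147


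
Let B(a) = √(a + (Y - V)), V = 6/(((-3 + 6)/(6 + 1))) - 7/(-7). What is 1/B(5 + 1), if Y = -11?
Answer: -I*√5/10 ≈ -0.22361*I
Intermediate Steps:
V = 15 (V = 6/((3/7)) - 7*(-⅐) = 6/((3*(⅐))) + 1 = 6/(3/7) + 1 = 6*(7/3) + 1 = 14 + 1 = 15)
B(a) = √(-26 + a) (B(a) = √(a + (-11 - 1*15)) = √(a + (-11 - 15)) = √(a - 26) = √(-26 + a))
1/B(5 + 1) = 1/(√(-26 + (5 + 1))) = 1/(√(-26 + 6)) = 1/(√(-20)) = 1/(2*I*√5) = -I*√5/10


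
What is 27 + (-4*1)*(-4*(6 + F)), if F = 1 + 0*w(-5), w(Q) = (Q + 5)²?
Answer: 139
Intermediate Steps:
w(Q) = (5 + Q)²
F = 1 (F = 1 + 0*(5 - 5)² = 1 + 0*0² = 1 + 0*0 = 1 + 0 = 1)
27 + (-4*1)*(-4*(6 + F)) = 27 + (-4*1)*(-4*(6 + 1)) = 27 - (-16)*7 = 27 - 4*(-28) = 27 + 112 = 139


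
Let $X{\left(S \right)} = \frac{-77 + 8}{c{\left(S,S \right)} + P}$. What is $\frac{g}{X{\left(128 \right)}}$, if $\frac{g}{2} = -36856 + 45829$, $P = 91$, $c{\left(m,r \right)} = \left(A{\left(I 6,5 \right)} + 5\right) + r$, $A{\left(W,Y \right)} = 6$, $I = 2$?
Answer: $-59820$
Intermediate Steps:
$c{\left(m,r \right)} = 11 + r$ ($c{\left(m,r \right)} = \left(6 + 5\right) + r = 11 + r$)
$X{\left(S \right)} = - \frac{69}{102 + S}$ ($X{\left(S \right)} = \frac{-77 + 8}{\left(11 + S\right) + 91} = - \frac{69}{102 + S}$)
$g = 17946$ ($g = 2 \left(-36856 + 45829\right) = 2 \cdot 8973 = 17946$)
$\frac{g}{X{\left(128 \right)}} = \frac{17946}{\left(-69\right) \frac{1}{102 + 128}} = \frac{17946}{\left(-69\right) \frac{1}{230}} = \frac{17946}{- \frac{3}{10}} = 17946 \left(- \frac{10}{3}\right) = -59820$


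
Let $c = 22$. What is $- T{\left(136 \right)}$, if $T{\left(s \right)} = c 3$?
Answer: $-66$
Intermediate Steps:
$T{\left(s \right)} = 66$ ($T{\left(s \right)} = 22 \cdot 3 = 66$)
$- T{\left(136 \right)} = \left(-1\right) 66 = -66$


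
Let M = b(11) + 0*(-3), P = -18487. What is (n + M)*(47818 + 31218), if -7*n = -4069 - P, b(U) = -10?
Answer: -1145073568/7 ≈ -1.6358e+8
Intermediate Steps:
M = -10 (M = -10 + 0*(-3) = -10 + 0 = -10)
n = -14418/7 (n = -(-4069 - 1*(-18487))/7 = -(-4069 + 18487)/7 = -⅐*14418 = -14418/7 ≈ -2059.7)
(n + M)*(47818 + 31218) = (-14418/7 - 10)*(47818 + 31218) = -14488/7*79036 = -1145073568/7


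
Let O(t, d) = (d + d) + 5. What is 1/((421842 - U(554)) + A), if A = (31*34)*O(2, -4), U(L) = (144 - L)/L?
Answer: 277/115974565 ≈ 2.3885e-6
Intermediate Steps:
O(t, d) = 5 + 2*d (O(t, d) = 2*d + 5 = 5 + 2*d)
U(L) = (144 - L)/L
A = -3162 (A = (31*34)*(5 + 2*(-4)) = 1054*(5 - 8) = 1054*(-3) = -3162)
1/((421842 - U(554)) + A) = 1/((421842 - (144 - 1*554)/554) - 3162) = 1/((421842 - (144 - 554)/554) - 3162) = 1/((421842 - (-410)/554) - 3162) = 1/((421842 - 1*(-205/277)) - 3162) = 1/((421842 + 205/277) - 3162) = 1/(116850439/277 - 3162) = 1/(115974565/277) = 277/115974565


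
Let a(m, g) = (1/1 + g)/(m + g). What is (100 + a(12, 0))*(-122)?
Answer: -73261/6 ≈ -12210.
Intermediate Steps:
a(m, g) = (1 + g)/(g + m)
(100 + a(12, 0))*(-122) = (100 + (1 + 0)/(0 + 12))*(-122) = (100 + 1/12)*(-122) = (1201/12)*(-122) = -73261/6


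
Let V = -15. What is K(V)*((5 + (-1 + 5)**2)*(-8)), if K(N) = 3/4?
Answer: -126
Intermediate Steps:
K(N) = 3/4 (K(N) = 3*(1/4) = 3/4)
K(V)*((5 + (-1 + 5)**2)*(-8)) = 3*((5 + (-1 + 5)**2)*(-8))/4 = 3*((5 + 4**2)*(-8))/4 = 3*((5 + 16)*(-8))/4 = 3*(21*(-8))/4 = (3/4)*(-168) = -126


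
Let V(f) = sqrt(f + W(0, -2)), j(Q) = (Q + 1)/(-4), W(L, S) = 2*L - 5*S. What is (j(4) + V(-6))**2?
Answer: 9/16 ≈ 0.56250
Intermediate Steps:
W(L, S) = -5*S + 2*L
j(Q) = -1/4 - Q/4 (j(Q) = -(1 + Q)/4 = -1/4 - Q/4)
V(f) = sqrt(10 + f) (V(f) = sqrt(f + (-5*(-2) + 2*0)) = sqrt(f + (10 + 0)) = sqrt(f + 10) = sqrt(10 + f))
(j(4) + V(-6))**2 = ((-1/4 - 1/4*4) + sqrt(10 - 6))**2 = ((-1/4 - 1) + sqrt(4))**2 = (-5/4 + 2)**2 = (3/4)**2 = 9/16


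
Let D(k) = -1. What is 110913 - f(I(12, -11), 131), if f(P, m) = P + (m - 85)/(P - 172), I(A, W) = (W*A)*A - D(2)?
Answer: 197430526/1755 ≈ 1.1250e+5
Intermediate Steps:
I(A, W) = 1 + W*A**2 (I(A, W) = (W*A)*A - 1*(-1) = (A*W)*A + 1 = W*A**2 + 1 = 1 + W*A**2)
f(P, m) = P + (-85 + m)/(-172 + P)
110913 - f(I(12, -11), 131) = 110913 - (-85 + 131 + (1 - 11*12**2)**2 - 172*(1 - 11*12**2))/(-172 + (1 - 11*12**2)) = 110913 - (-85 + 131 + (1 - 11*144)**2 - 172*(1 - 11*144))/(-172 + (1 - 11*144)) = 110913 - (-85 + 131 + (1 - 1584)**2 - 172*(1 - 1584))/(-172 + (1 - 1584)) = 110913 - (-85 + 131 + (-1583)**2 - 172*(-1583))/(-172 - 1583) = 110913 - (-85 + 131 + 2505889 + 272276)/(-1755) = 110913 - (-1)*2778211/1755 = 110913 - 1*(-2778211/1755) = 110913 + 2778211/1755 = 197430526/1755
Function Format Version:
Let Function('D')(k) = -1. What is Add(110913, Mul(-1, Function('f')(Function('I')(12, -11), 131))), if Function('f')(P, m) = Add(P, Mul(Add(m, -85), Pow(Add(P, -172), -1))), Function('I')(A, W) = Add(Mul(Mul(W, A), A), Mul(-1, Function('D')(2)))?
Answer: Rational(197430526, 1755) ≈ 1.1250e+5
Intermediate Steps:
Function('I')(A, W) = Add(1, Mul(W, Pow(A, 2))) (Function('I')(A, W) = Add(Mul(Mul(W, A), A), Mul(-1, -1)) = Add(Mul(Mul(A, W), A), 1) = Add(Mul(W, Pow(A, 2)), 1) = Add(1, Mul(W, Pow(A, 2))))
Function('f')(P, m) = Add(P, Mul(Pow(Add(-172, P), -1), Add(-85, m))) (Function('f')(P, m) = Add(P, Mul(Add(-85, m), Pow(Add(-172, P), -1))) = Add(P, Mul(Pow(Add(-172, P), -1), Add(-85, m))))
Add(110913, Mul(-1, Function('f')(Function('I')(12, -11), 131))) = Add(110913, Mul(-1, Mul(Pow(Add(-172, Add(1, Mul(-11, Pow(12, 2)))), -1), Add(-85, 131, Pow(Add(1, Mul(-11, Pow(12, 2))), 2), Mul(-172, Add(1, Mul(-11, Pow(12, 2)))))))) = Add(110913, Mul(-1, Mul(Pow(Add(-172, Add(1, Mul(-11, 144))), -1), Add(-85, 131, Pow(Add(1, Mul(-11, 144)), 2), Mul(-172, Add(1, Mul(-11, 144))))))) = Add(110913, Mul(-1, Mul(Pow(Add(-172, Add(1, -1584)), -1), Add(-85, 131, Pow(Add(1, -1584), 2), Mul(-172, Add(1, -1584)))))) = Add(110913, Mul(-1, Mul(Pow(Add(-172, -1583), -1), Add(-85, 131, Pow(-1583, 2), Mul(-172, -1583))))) = Add(110913, Mul(-1, Mul(Pow(-1755, -1), Add(-85, 131, 2505889, 272276)))) = Add(110913, Mul(-1, Mul(Rational(-1, 1755), 2778211))) = Add(110913, Mul(-1, Rational(-2778211, 1755))) = Add(110913, Rational(2778211, 1755)) = Rational(197430526, 1755)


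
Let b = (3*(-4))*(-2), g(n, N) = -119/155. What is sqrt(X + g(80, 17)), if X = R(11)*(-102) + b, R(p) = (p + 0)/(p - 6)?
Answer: I*sqrt(4833055)/155 ≈ 14.183*I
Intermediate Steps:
R(p) = p/(-6 + p)
g(n, N) = -119/155 (g(n, N) = -119*1/155 = -119/155)
b = 24 (b = -12*(-2) = 24)
X = -1002/5 (X = (11/(-6 + 11))*(-102) + 24 = (11/5)*(-102) + 24 = -1122/5 + 24 = -1002/5 ≈ -200.40)
sqrt(X + g(80, 17)) = sqrt(-1002/5 - 119/155) = sqrt(-31181/155) = I*sqrt(4833055)/155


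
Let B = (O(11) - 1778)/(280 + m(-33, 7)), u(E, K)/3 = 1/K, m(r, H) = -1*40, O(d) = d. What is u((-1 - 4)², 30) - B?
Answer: 597/80 ≈ 7.4625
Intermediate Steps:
m(r, H) = -40
u(E, K) = 3/K
B = -589/80 (B = (11 - 1778)/(280 - 40) = -1767/240 = -1767*1/240 = -589/80 ≈ -7.3625)
u((-1 - 4)², 30) - B = 3/30 - 1*(-589/80) = 3*(1/30) + 589/80 = ⅒ + 589/80 = 597/80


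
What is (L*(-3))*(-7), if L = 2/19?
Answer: 42/19 ≈ 2.2105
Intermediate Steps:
L = 2/19 (L = 2*(1/19) = 2/19 ≈ 0.10526)
(L*(-3))*(-7) = ((2/19)*(-3))*(-7) = -6/19*(-7) = 42/19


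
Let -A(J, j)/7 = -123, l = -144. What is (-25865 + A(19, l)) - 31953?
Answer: -56957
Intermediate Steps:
A(J, j) = 861 (A(J, j) = -7*(-123) = 861)
(-25865 + A(19, l)) - 31953 = (-25865 + 861) - 31953 = -25004 - 31953 = -56957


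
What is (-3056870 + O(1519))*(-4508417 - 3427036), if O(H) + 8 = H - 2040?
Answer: 24261846066747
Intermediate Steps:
O(H) = -2048 + H (O(H) = -8 + (H - 2040) = -8 + (-2040 + H) = -2048 + H)
(-3056870 + O(1519))*(-4508417 - 3427036) = (-3056870 + (-2048 + 1519))*(-4508417 - 3427036) = (-3056870 - 529)*(-7935453) = -3057399*(-7935453) = 24261846066747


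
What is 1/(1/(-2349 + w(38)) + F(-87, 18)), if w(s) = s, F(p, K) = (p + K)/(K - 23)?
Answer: 11555/159454 ≈ 0.072466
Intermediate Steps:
F(p, K) = (K + p)/(-23 + K)
1/(1/(-2349 + w(38)) + F(-87, 18)) = 1/(1/(-2349 + 38) + (18 - 87)/(-23 + 18)) = 1/(1/(-2311) - 69/(-5)) = 1/(-1/2311 - ⅕*(-69)) = 1/(-1/2311 + 69/5) = 1/(159454/11555) = 11555/159454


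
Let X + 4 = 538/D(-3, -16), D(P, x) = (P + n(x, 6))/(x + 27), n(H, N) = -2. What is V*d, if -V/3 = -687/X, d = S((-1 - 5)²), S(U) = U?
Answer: -185490/2969 ≈ -62.476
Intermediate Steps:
D(P, x) = (-2 + P)/(27 + x) (D(P, x) = (P - 2)/(x + 27) = (-2 + P)/(27 + x))
d = 36 (d = (-1 - 5)² = (-6)² = 36)
X = -5938/5 (X = -4 + 538/(((-2 - 3)/(27 - 16))) = -4 + 538/((-5/11)) = -4 + 538/(((1/11)*(-5))) = -4 + 538/(-5/11) = -4 + 538*(-11/5) = -4 - 5918/5 = -5938/5 ≈ -1187.6)
V = -10305/5938 (V = -(-2061)/(-5938/5) = -(-2061)*(-5)/5938 = -3*3435/5938 = -10305/5938 ≈ -1.7354)
V*d = -10305/5938*36 = -185490/2969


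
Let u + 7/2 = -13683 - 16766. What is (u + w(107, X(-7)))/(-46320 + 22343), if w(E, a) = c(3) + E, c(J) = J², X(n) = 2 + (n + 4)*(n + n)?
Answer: 60673/47954 ≈ 1.2652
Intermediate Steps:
u = -60905/2 (u = -7/2 + (-13683 - 16766) = -7/2 - 30449 = -60905/2 ≈ -30453.)
X(n) = 2 + 2*n*(4 + n) (X(n) = 2 + (4 + n)*(2*n) = 2 + 2*n*(4 + n))
w(E, a) = 9 + E (w(E, a) = 3² + E = 9 + E)
(u + w(107, X(-7)))/(-46320 + 22343) = (-60905/2 + (9 + 107))/(-46320 + 22343) = (-60905/2 + 116)/(-23977) = -60673/2*(-1/23977) = 60673/47954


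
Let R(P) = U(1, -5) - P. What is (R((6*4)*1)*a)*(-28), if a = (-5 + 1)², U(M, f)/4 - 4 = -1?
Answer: 5376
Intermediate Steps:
U(M, f) = 12 (U(M, f) = 16 + 4*(-1) = 16 - 4 = 12)
a = 16 (a = (-4)² = 16)
R(P) = 12 - P
(R((6*4)*1)*a)*(-28) = ((12 - 6*4)*16)*(-28) = ((12 - 24)*16)*(-28) = -12*16*(-28) = -192*(-28) = 5376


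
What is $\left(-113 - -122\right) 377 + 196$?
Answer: $3589$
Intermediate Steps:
$\left(-113 - -122\right) 377 + 196 = \left(-113 + 122\right) 377 + 196 = 9 \cdot 377 + 196 = 3393 + 196 = 3589$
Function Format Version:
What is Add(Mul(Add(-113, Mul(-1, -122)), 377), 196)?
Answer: 3589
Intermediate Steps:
Add(Mul(Add(-113, Mul(-1, -122)), 377), 196) = Add(Mul(Add(-113, 122), 377), 196) = Add(Mul(9, 377), 196) = Add(3393, 196) = 3589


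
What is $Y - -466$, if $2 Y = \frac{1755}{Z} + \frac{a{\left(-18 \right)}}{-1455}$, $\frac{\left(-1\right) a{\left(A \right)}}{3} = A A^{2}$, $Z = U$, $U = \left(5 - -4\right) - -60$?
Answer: $\frac{10546049}{22310} \approx 472.71$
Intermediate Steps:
$U = 69$ ($U = \left(5 + 4\right) + 60 = 9 + 60 = 69$)
$Z = 69$
$a{\left(A \right)} = - 3 A^{3}$ ($a{\left(A \right)} = - 3 A A^{2} = - 3 A^{3}$)
$Y = \frac{149589}{22310}$ ($Y = \frac{\frac{1755}{69} + \frac{\left(-3\right) \left(-18\right)^{3}}{-1455}}{2} = \frac{1755 \cdot \frac{1}{69} + \left(-3\right) \left(-5832\right) \left(- \frac{1}{1455}\right)}{2} = \frac{\frac{585}{23} + 17496 \left(- \frac{1}{1455}\right)}{2} = \frac{\frac{585}{23} - \frac{5832}{485}}{2} = \frac{1}{2} \cdot \frac{149589}{11155} = \frac{149589}{22310} \approx 6.705$)
$Y - -466 = \frac{149589}{22310} - -466 = \frac{149589}{22310} + 466 = \frac{10546049}{22310}$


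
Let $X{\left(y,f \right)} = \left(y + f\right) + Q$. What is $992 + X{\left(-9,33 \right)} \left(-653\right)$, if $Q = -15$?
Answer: $-4885$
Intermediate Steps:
$X{\left(y,f \right)} = -15 + f + y$ ($X{\left(y,f \right)} = \left(y + f\right) - 15 = \left(f + y\right) - 15 = -15 + f + y$)
$992 + X{\left(-9,33 \right)} \left(-653\right) = 992 + \left(-15 + 33 - 9\right) \left(-653\right) = 992 + 9 \left(-653\right) = 992 - 5877 = -4885$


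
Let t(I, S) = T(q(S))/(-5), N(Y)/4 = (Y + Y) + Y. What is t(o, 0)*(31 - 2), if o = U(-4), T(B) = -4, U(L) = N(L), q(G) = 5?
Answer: 116/5 ≈ 23.200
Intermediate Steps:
N(Y) = 12*Y (N(Y) = 4*((Y + Y) + Y) = 4*(2*Y + Y) = 4*(3*Y) = 12*Y)
U(L) = 12*L
o = -48 (o = 12*(-4) = -48)
t(I, S) = ⅘ (t(I, S) = -4/(-5) = -4*(-⅕) = ⅘)
t(o, 0)*(31 - 2) = 4*(31 - 2)/5 = (⅘)*29 = 116/5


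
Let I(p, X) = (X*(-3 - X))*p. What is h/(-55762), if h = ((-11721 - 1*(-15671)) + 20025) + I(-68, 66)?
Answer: -333647/55762 ≈ -5.9834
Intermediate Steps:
I(p, X) = X*p*(-3 - X)
h = 333647 (h = ((-11721 - 1*(-15671)) + 20025) - 1*66*(-68)*(3 + 66) = ((-11721 + 15671) + 20025) - 1*66*(-68)*69 = (3950 + 20025) + 309672 = 23975 + 309672 = 333647)
h/(-55762) = 333647/(-55762) = 333647*(-1/55762) = -333647/55762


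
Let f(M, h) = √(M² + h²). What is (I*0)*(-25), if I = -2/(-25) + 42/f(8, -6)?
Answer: 0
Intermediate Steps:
I = 107/25 (I = -2/(-25) + 42/(√(8² + (-6)²)) = -2*(-1/25) + 42/(√(64 + 36)) = 2/25 + 42/(√100) = 2/25 + 42/10 = 2/25 + 42*(⅒) = 2/25 + 21/5 = 107/25 ≈ 4.2800)
(I*0)*(-25) = ((107/25)*0)*(-25) = 0*(-25) = 0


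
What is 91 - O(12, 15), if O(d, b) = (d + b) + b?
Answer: 49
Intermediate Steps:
O(d, b) = d + 2*b (O(d, b) = (b + d) + b = d + 2*b)
91 - O(12, 15) = 91 - (12 + 2*15) = 91 - (12 + 30) = 91 - 1*42 = 91 - 42 = 49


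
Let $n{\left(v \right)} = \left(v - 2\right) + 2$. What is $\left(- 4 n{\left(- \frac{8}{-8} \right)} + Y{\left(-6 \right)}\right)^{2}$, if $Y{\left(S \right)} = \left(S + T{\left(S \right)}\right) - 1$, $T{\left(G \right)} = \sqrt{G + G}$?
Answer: $109 - 44 i \sqrt{3} \approx 109.0 - 76.21 i$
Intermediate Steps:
$T{\left(G \right)} = \sqrt{2} \sqrt{G}$ ($T{\left(G \right)} = \sqrt{2 G} = \sqrt{2} \sqrt{G}$)
$n{\left(v \right)} = v$ ($n{\left(v \right)} = \left(-2 + v\right) + 2 = v$)
$Y{\left(S \right)} = -1 + S + \sqrt{2} \sqrt{S}$ ($Y{\left(S \right)} = \left(S + \sqrt{2} \sqrt{S}\right) - 1 = -1 + S + \sqrt{2} \sqrt{S}$)
$\left(- 4 n{\left(- \frac{8}{-8} \right)} + Y{\left(-6 \right)}\right)^{2} = \left(- 4 \left(- \frac{8}{-8}\right) - \left(7 - \sqrt{2} \sqrt{-6}\right)\right)^{2} = \left(- 4 \left(\left(-8\right) \left(- \frac{1}{8}\right)\right) - \left(7 - \sqrt{2} i \sqrt{6}\right)\right)^{2} = \left(\left(-4\right) 1 - \left(7 - 2 i \sqrt{3}\right)\right)^{2} = \left(-4 - \left(7 - 2 i \sqrt{3}\right)\right)^{2} = \left(-11 + 2 i \sqrt{3}\right)^{2}$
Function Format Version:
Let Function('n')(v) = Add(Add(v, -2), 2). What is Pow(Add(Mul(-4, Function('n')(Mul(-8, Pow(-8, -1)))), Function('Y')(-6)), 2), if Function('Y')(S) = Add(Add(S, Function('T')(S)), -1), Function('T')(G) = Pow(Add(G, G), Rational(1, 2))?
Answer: Add(109, Mul(-44, I, Pow(3, Rational(1, 2)))) ≈ Add(109.00, Mul(-76.210, I))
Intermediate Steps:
Function('T')(G) = Mul(Pow(2, Rational(1, 2)), Pow(G, Rational(1, 2))) (Function('T')(G) = Pow(Mul(2, G), Rational(1, 2)) = Mul(Pow(2, Rational(1, 2)), Pow(G, Rational(1, 2))))
Function('n')(v) = v (Function('n')(v) = Add(Add(-2, v), 2) = v)
Function('Y')(S) = Add(-1, S, Mul(Pow(2, Rational(1, 2)), Pow(S, Rational(1, 2)))) (Function('Y')(S) = Add(Add(S, Mul(Pow(2, Rational(1, 2)), Pow(S, Rational(1, 2)))), -1) = Add(-1, S, Mul(Pow(2, Rational(1, 2)), Pow(S, Rational(1, 2)))))
Pow(Add(Mul(-4, Function('n')(Mul(-8, Pow(-8, -1)))), Function('Y')(-6)), 2) = Pow(Add(Mul(-4, Mul(-8, Pow(-8, -1))), Add(-1, -6, Mul(Pow(2, Rational(1, 2)), Pow(-6, Rational(1, 2))))), 2) = Pow(Add(Mul(-4, Mul(-8, Rational(-1, 8))), Add(-1, -6, Mul(Pow(2, Rational(1, 2)), Mul(I, Pow(6, Rational(1, 2)))))), 2) = Pow(Add(Mul(-4, 1), Add(-1, -6, Mul(2, I, Pow(3, Rational(1, 2))))), 2) = Pow(Add(-4, Add(-7, Mul(2, I, Pow(3, Rational(1, 2))))), 2) = Pow(Add(-11, Mul(2, I, Pow(3, Rational(1, 2)))), 2)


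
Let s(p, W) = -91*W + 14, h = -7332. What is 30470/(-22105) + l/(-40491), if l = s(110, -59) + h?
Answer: -238135625/179010711 ≈ -1.3303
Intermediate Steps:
s(p, W) = 14 - 91*W
l = -1949 (l = (14 - 91*(-59)) - 7332 = (14 + 5369) - 7332 = 5383 - 7332 = -1949)
30470/(-22105) + l/(-40491) = 30470/(-22105) - 1949/(-40491) = 30470*(-1/22105) - 1949*(-1/40491) = -6094/4421 + 1949/40491 = -238135625/179010711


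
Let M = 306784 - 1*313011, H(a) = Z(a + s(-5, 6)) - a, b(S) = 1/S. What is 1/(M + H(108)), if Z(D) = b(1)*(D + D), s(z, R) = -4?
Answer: -1/6127 ≈ -0.00016321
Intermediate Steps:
Z(D) = 2*D (Z(D) = (D + D)/1 = 1*(2*D) = 2*D)
H(a) = -8 + a (H(a) = 2*(a - 4) - a = 2*(-4 + a) - a = (-8 + 2*a) - a = -8 + a)
M = -6227 (M = 306784 - 313011 = -6227)
1/(M + H(108)) = 1/(-6227 + (-8 + 108)) = 1/(-6227 + 100) = 1/(-6127) = -1/6127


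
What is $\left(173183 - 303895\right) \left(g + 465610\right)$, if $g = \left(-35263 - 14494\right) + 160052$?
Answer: $-75277694360$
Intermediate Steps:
$g = 110295$ ($g = -49757 + 160052 = 110295$)
$\left(173183 - 303895\right) \left(g + 465610\right) = \left(173183 - 303895\right) \left(110295 + 465610\right) = \left(-130712\right) 575905 = -75277694360$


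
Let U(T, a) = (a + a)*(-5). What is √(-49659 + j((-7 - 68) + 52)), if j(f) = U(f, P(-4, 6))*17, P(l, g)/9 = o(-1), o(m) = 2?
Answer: I*√52719 ≈ 229.61*I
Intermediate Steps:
P(l, g) = 18 (P(l, g) = 9*2 = 18)
U(T, a) = -10*a (U(T, a) = (2*a)*(-5) = -10*a)
j(f) = -3060 (j(f) = -10*18*17 = -180*17 = -3060)
√(-49659 + j((-7 - 68) + 52)) = √(-49659 - 3060) = √(-52719) = I*√52719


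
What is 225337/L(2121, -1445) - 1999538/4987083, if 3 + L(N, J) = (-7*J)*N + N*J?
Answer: -3960651547675/10189755935729 ≈ -0.38869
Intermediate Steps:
L(N, J) = -3 - 6*J*N (L(N, J) = -3 + ((-7*J)*N + N*J) = -3 + (-7*J*N + J*N) = -3 - 6*J*N)
225337/L(2121, -1445) - 1999538/4987083 = 225337/(-3 - 6*(-1445)*2121) - 1999538/4987083 = 225337/(-3 + 18389070) - 1999538*1/4987083 = 225337/18389067 - 1999538/4987083 = -3960651547675/10189755935729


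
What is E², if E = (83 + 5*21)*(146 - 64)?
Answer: 237653056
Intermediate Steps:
E = 15416 (E = (83 + 105)*82 = 188*82 = 15416)
E² = 15416² = 237653056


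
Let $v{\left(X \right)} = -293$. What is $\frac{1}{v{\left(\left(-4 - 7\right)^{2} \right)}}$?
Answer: $- \frac{1}{293} \approx -0.003413$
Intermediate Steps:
$\frac{1}{v{\left(\left(-4 - 7\right)^{2} \right)}} = \frac{1}{-293} = - \frac{1}{293}$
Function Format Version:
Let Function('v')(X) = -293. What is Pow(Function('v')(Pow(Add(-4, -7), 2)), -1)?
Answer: Rational(-1, 293) ≈ -0.0034130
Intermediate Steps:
Pow(Function('v')(Pow(Add(-4, -7), 2)), -1) = Pow(-293, -1) = Rational(-1, 293)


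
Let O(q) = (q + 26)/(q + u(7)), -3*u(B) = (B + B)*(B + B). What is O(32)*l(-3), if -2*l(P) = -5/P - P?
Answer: 203/50 ≈ 4.0600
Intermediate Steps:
u(B) = -4*B²/3 (u(B) = -(B + B)*(B + B)/3 = -2*B*2*B/3 = -4*B²/3)
O(q) = (26 + q)/(-196/3 + q) (O(q) = (q + 26)/(q - 4/3*7²) = (26 + q)/(q - 4/3*49) = (26 + q)/(q - 196/3) = (26 + q)/(-196/3 + q))
l(P) = P/2 + 5/(2*P) (l(P) = -(-5/P - P)/2 = -(-P - 5/P)/2 = P/2 + 5/(2*P))
O(32)*l(-3) = (3*(26 + 32)/(-196 + 3*32))*((½)*(5 + (-3)²)/(-3)) = (3*58/(-196 + 96))*((½)*(-⅓)*(5 + 9)) = (3*58/(-100))*((½)*(-⅓)*14) = (3*(-1/100)*58)*(-7/3) = -87/50*(-7/3) = 203/50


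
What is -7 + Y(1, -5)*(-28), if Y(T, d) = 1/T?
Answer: -35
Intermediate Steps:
-7 + Y(1, -5)*(-28) = -7 - 28/1 = -7 + 1*(-28) = -7 - 28 = -35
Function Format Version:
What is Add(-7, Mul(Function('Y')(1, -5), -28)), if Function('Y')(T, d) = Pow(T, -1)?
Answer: -35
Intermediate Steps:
Add(-7, Mul(Function('Y')(1, -5), -28)) = Add(-7, Mul(Pow(1, -1), -28)) = Add(-7, Mul(1, -28)) = Add(-7, -28) = -35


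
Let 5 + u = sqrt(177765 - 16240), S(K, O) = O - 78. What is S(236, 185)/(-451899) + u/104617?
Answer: -13453514/47276317683 + 5*sqrt(6461)/104617 ≈ 0.0035571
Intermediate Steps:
S(K, O) = -78 + O
u = -5 + 5*sqrt(6461) (u = -5 + sqrt(177765 - 16240) = -5 + sqrt(161525) = -5 + 5*sqrt(6461) ≈ 396.90)
S(236, 185)/(-451899) + u/104617 = (-78 + 185)/(-451899) + (-5 + 5*sqrt(6461))/104617 = 107*(-1/451899) + (-5 + 5*sqrt(6461))*(1/104617) = -107/451899 + (-5/104617 + 5*sqrt(6461)/104617) = -13453514/47276317683 + 5*sqrt(6461)/104617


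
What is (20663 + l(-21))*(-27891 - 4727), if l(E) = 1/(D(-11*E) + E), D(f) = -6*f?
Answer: -948297895120/1407 ≈ -6.7399e+8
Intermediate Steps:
l(E) = 1/(67*E) (l(E) = 1/(-(-66)*E + E) = 1/(66*E + E) = 1/(67*E))
(20663 + l(-21))*(-27891 - 4727) = (20663 + (1/67)/(-21))*(-27891 - 4727) = (20663 + (1/67)*(-1/21))*(-32618) = (20663 - 1/1407)*(-32618) = (29072840/1407)*(-32618) = -948297895120/1407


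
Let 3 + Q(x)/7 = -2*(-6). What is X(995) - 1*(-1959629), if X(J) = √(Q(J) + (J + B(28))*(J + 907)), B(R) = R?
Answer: 1959629 + 3*√216201 ≈ 1.9610e+6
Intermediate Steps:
Q(x) = 63 (Q(x) = -21 + 7*(-2*(-6)) = -21 + 7*12 = -21 + 84 = 63)
X(J) = √(63 + (28 + J)*(907 + J)) (X(J) = √(63 + (J + 28)*(J + 907)) = √(63 + (28 + J)*(907 + J)))
X(995) - 1*(-1959629) = √(25459 + 995² + 935*995) - 1*(-1959629) = √(25459 + 990025 + 930325) + 1959629 = √1945809 + 1959629 = 3*√216201 + 1959629 = 1959629 + 3*√216201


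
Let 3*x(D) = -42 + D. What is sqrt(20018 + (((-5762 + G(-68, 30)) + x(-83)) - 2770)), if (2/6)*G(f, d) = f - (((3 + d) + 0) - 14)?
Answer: 5*sqrt(4026)/3 ≈ 105.75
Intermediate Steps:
x(D) = -14 + D/3 (x(D) = (-42 + D)/3 = -14 + D/3)
G(f, d) = 33 - 3*d + 3*f (G(f, d) = 3*(f - (((3 + d) + 0) - 14)) = 3*(f - ((3 + d) - 14)) = 3*(f - (-11 + d)) = 3*(f + (11 - d)) = 3*(11 + f - d) = 33 - 3*d + 3*f)
sqrt(20018 + (((-5762 + G(-68, 30)) + x(-83)) - 2770)) = sqrt(20018 + (((-5762 + (33 - 3*30 + 3*(-68))) + (-14 + (1/3)*(-83))) - 2770)) = sqrt(20018 + (((-5762 + (33 - 90 - 204)) + (-14 - 83/3)) - 2770)) = sqrt(20018 + (((-5762 - 261) - 125/3) - 2770)) = sqrt(20018 + ((-6023 - 125/3) - 2770)) = sqrt(20018 + (-18194/3 - 2770)) = sqrt(20018 - 26504/3) = sqrt(33550/3) = 5*sqrt(4026)/3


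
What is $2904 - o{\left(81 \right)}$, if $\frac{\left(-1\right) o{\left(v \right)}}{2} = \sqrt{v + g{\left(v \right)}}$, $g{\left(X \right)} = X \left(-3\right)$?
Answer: $2904 + 18 i \sqrt{2} \approx 2904.0 + 25.456 i$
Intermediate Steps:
$g{\left(X \right)} = - 3 X$
$o{\left(v \right)} = - 2 \sqrt{2} \sqrt{- v}$ ($o{\left(v \right)} = - 2 \sqrt{v - 3 v} = - 2 \sqrt{- 2 v} = - 2 \sqrt{2} \sqrt{- v}$)
$2904 - o{\left(81 \right)} = 2904 - - 2 \sqrt{2} \sqrt{\left(-1\right) 81} = 2904 - - 2 \sqrt{2} \sqrt{-81} = 2904 - - 2 \sqrt{2} \cdot 9 i = 2904 - - 18 i \sqrt{2} = 2904 + 18 i \sqrt{2}$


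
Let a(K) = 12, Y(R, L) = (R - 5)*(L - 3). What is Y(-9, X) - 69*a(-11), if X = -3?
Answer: -744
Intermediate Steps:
Y(R, L) = (-5 + R)*(-3 + L)
Y(-9, X) - 69*a(-11) = (15 - 5*(-3) - 3*(-9) - 3*(-9)) - 69*12 = (15 + 15 + 27 + 27) - 828 = 84 - 828 = -744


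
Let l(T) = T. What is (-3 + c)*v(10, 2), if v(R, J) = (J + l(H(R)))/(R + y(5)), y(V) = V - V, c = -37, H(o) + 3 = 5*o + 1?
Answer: -200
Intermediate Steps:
H(o) = -2 + 5*o (H(o) = -3 + (5*o + 1) = -3 + (1 + 5*o) = -2 + 5*o)
y(V) = 0
v(R, J) = (-2 + J + 5*R)/R (v(R, J) = (J + (-2 + 5*R))/(R + 0) = (-2 + J + 5*R)/R)
(-3 + c)*v(10, 2) = (-3 - 37)*((-2 + 2 + 5*10)/10) = -4*(-2 + 2 + 50) = -4*50 = -40*5 = -200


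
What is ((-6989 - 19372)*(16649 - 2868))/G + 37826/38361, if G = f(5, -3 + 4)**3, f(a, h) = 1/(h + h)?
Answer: -111486561383782/38361 ≈ -2.9062e+9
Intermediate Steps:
f(a, h) = 1/(2*h)
G = 1/8 (G = (1/(2*(-3 + 4)))**3 = ((1/2)/1)**3 = ((1/2)*1)**3 = (1/2)**3 = 1/8 ≈ 0.12500)
((-6989 - 19372)*(16649 - 2868))/G + 37826/38361 = ((-6989 - 19372)*(16649 - 2868))/(1/8) + 37826/38361 = -26361*13781*8 + 37826*(1/38361) = -363280941*8 + 37826/38361 = -2906247528 + 37826/38361 = -111486561383782/38361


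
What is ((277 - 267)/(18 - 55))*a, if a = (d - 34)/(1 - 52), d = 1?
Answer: -110/629 ≈ -0.17488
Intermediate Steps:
a = 11/17 (a = (1 - 34)/(1 - 52) = -33/(-51) = -33*(-1/51) = 11/17 ≈ 0.64706)
((277 - 267)/(18 - 55))*a = ((277 - 267)/(18 - 55))*(11/17) = (10/(-37))*(11/17) = (10*(-1/37))*(11/17) = -10/37*11/17 = -110/629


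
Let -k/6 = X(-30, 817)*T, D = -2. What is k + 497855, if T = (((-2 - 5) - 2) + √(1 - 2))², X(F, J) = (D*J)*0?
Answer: 497855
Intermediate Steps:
X(F, J) = 0 (X(F, J) = -2*J*0 = 0)
T = (-9 + I)² (T = ((-7 - 2) + √(-1))² = (-9 + I)² ≈ 80.0 - 18.0*I)
k = 0 (k = -0*(9 - I)² = -6*0 = 0)
k + 497855 = 0 + 497855 = 497855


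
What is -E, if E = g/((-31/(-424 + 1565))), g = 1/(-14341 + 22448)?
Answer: 1141/251317 ≈ 0.0045401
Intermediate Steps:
g = 1/8107 ≈ 0.00012335
E = -1141/251317 (E = 1/(8107*((-31/(-424 + 1565)))) = 1/(8107*((-31/1141))) = 1/(8107*((-31*1/1141))) = 1/(8107*(-31/1141)) = (1/8107)*(-1141/31) = -1141/251317 ≈ -0.0045401)
-E = -1*(-1141/251317) = 1141/251317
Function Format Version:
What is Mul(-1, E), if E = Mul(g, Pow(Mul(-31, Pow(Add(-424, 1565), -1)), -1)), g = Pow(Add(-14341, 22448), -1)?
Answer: Rational(1141, 251317) ≈ 0.0045401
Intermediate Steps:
g = Rational(1, 8107) (g = Pow(8107, -1) = Rational(1, 8107) ≈ 0.00012335)
E = Rational(-1141, 251317) (E = Mul(Rational(1, 8107), Pow(Mul(-31, Pow(Add(-424, 1565), -1)), -1)) = Mul(Rational(1, 8107), Pow(Mul(-31, Pow(1141, -1)), -1)) = Mul(Rational(1, 8107), Pow(Mul(-31, Rational(1, 1141)), -1)) = Mul(Rational(1, 8107), Pow(Rational(-31, 1141), -1)) = Mul(Rational(1, 8107), Rational(-1141, 31)) = Rational(-1141, 251317) ≈ -0.0045401)
Mul(-1, E) = Mul(-1, Rational(-1141, 251317)) = Rational(1141, 251317)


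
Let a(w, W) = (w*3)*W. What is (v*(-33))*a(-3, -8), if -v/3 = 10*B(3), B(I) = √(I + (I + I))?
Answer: 213840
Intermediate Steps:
B(I) = √3*√I (B(I) = √(I + 2*I) = √(3*I) = √3*√I)
a(w, W) = 3*W*w (a(w, W) = (3*w)*W = 3*W*w)
v = -90 (v = -30*√3*√3 = -30*3 = -3*30 = -90)
(v*(-33))*a(-3, -8) = (-90*(-33))*(3*(-8)*(-3)) = 2970*72 = 213840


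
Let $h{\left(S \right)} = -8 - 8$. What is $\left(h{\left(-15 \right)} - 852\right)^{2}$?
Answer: $753424$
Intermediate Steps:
$h{\left(S \right)} = -16$
$\left(h{\left(-15 \right)} - 852\right)^{2} = \left(-16 - 852\right)^{2} = \left(-868\right)^{2} = 753424$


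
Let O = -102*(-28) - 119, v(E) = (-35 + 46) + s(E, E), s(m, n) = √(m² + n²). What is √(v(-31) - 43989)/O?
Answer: √(-43978 + 31*√2)/2737 ≈ 0.076582*I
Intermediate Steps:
v(E) = 11 + √2*√(E²) (v(E) = (-35 + 46) + √(E² + E²) = 11 + √(2*E²) = 11 + √2*√(E²))
O = 2737 (O = 2856 - 119 = 2737)
√(v(-31) - 43989)/O = √((11 + √2*√((-31)²)) - 43989)/2737 = √((11 + √2*√961) - 43989)*(1/2737) = √((11 + √2*31) - 43989)*(1/2737) = √((11 + 31*√2) - 43989)*(1/2737) = √(-43978 + 31*√2)*(1/2737) = √(-43978 + 31*√2)/2737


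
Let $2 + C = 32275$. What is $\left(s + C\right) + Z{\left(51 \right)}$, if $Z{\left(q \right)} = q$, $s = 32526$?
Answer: $64850$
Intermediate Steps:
$C = 32273$ ($C = -2 + 32275 = 32273$)
$\left(s + C\right) + Z{\left(51 \right)} = \left(32526 + 32273\right) + 51 = 64799 + 51 = 64850$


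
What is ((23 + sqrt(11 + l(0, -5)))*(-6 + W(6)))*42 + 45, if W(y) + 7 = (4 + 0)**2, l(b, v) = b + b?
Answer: 2943 + 126*sqrt(11) ≈ 3360.9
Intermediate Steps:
l(b, v) = 2*b
W(y) = 9 (W(y) = -7 + (4 + 0)**2 = -7 + 4**2 = -7 + 16 = 9)
((23 + sqrt(11 + l(0, -5)))*(-6 + W(6)))*42 + 45 = ((23 + sqrt(11 + 2*0))*(-6 + 9))*42 + 45 = ((23 + sqrt(11 + 0))*3)*42 + 45 = ((23 + sqrt(11))*3)*42 + 45 = (69 + 3*sqrt(11))*42 + 45 = (2898 + 126*sqrt(11)) + 45 = 2943 + 126*sqrt(11)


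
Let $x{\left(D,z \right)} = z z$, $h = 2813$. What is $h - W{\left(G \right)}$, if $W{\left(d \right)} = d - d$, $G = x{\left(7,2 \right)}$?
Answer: $2813$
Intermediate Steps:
$x{\left(D,z \right)} = z^{2}$
$G = 4$ ($G = 2^{2} = 4$)
$W{\left(d \right)} = 0$
$h - W{\left(G \right)} = 2813 - 0 = 2813 + 0 = 2813$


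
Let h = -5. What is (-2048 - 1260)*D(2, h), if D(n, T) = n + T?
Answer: 9924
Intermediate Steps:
D(n, T) = T + n
(-2048 - 1260)*D(2, h) = (-2048 - 1260)*(-5 + 2) = -3308*(-3) = 9924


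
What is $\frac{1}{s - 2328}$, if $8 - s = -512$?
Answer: $- \frac{1}{1808} \approx -0.0005531$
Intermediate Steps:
$s = 520$ ($s = 8 - -512 = 8 + 512 = 520$)
$\frac{1}{s - 2328} = \frac{1}{520 - 2328} = \frac{1}{-1808} = - \frac{1}{1808}$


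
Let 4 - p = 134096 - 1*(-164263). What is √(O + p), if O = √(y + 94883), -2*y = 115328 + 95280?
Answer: √(-298355 + I*√10421) ≈ 0.093 + 546.22*I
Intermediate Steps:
y = -105304 (y = -(115328 + 95280)/2 = -½*210608 = -105304)
O = I*√10421 (O = √(-105304 + 94883) = √(-10421) = I*√10421 ≈ 102.08*I)
p = -298355 (p = 4 - (134096 - 1*(-164263)) = 4 - (134096 + 164263) = 4 - 1*298359 = 4 - 298359 = -298355)
√(O + p) = √(I*√10421 - 298355) = √(-298355 + I*√10421)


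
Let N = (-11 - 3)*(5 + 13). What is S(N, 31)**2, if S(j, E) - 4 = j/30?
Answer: 484/25 ≈ 19.360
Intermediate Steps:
N = -252 (N = -14*18 = -252)
S(j, E) = 4 + j/30
S(N, 31)**2 = (4 + (1/30)*(-252))**2 = (4 - 42/5)**2 = (-22/5)**2 = 484/25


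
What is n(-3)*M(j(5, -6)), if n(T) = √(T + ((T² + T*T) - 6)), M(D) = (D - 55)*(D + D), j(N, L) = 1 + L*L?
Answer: -3996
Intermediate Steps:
j(N, L) = 1 + L²
M(D) = 2*D*(-55 + D) (M(D) = (-55 + D)*(2*D) = 2*D*(-55 + D))
n(T) = √(-6 + T + 2*T²) (n(T) = √(T + ((T² + T²) - 6)) = √(T + (2*T² - 6)) = √(T + (-6 + 2*T²)) = √(-6 + T + 2*T²))
n(-3)*M(j(5, -6)) = √(-6 - 3 + 2*(-3)²)*(2*(1 + (-6)²)*(-55 + (1 + (-6)²))) = √(-6 - 3 + 2*9)*(2*(1 + 36)*(-55 + (1 + 36))) = √(-6 - 3 + 18)*(2*37*(-55 + 37)) = √9*(2*37*(-18)) = 3*(-1332) = -3996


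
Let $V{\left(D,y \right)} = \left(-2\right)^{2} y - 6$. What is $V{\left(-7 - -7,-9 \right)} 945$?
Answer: $-39690$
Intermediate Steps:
$V{\left(D,y \right)} = -6 + 4 y$ ($V{\left(D,y \right)} = 4 y - 6 = -6 + 4 y$)
$V{\left(-7 - -7,-9 \right)} 945 = \left(-6 + 4 \left(-9\right)\right) 945 = \left(-6 - 36\right) 945 = \left(-42\right) 945 = -39690$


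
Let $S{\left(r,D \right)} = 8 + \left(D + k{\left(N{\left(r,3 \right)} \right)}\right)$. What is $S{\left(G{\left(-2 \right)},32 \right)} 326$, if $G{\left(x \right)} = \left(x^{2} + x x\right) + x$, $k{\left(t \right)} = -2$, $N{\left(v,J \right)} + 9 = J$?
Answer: $12388$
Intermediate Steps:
$N{\left(v,J \right)} = -9 + J$
$G{\left(x \right)} = x + 2 x^{2}$ ($G{\left(x \right)} = \left(x^{2} + x^{2}\right) + x = 2 x^{2} + x = x + 2 x^{2}$)
$S{\left(r,D \right)} = 6 + D$ ($S{\left(r,D \right)} = 8 + \left(D - 2\right) = 8 + \left(-2 + D\right) = 6 + D$)
$S{\left(G{\left(-2 \right)},32 \right)} 326 = \left(6 + 32\right) 326 = 38 \cdot 326 = 12388$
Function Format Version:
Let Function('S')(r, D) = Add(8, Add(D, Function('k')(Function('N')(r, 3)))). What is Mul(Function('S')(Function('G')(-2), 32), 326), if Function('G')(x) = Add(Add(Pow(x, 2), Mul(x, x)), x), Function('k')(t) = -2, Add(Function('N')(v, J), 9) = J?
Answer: 12388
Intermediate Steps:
Function('N')(v, J) = Add(-9, J)
Function('G')(x) = Add(x, Mul(2, Pow(x, 2))) (Function('G')(x) = Add(Add(Pow(x, 2), Pow(x, 2)), x) = Add(Mul(2, Pow(x, 2)), x) = Add(x, Mul(2, Pow(x, 2))))
Function('S')(r, D) = Add(6, D) (Function('S')(r, D) = Add(8, Add(D, -2)) = Add(8, Add(-2, D)) = Add(6, D))
Mul(Function('S')(Function('G')(-2), 32), 326) = Mul(Add(6, 32), 326) = Mul(38, 326) = 12388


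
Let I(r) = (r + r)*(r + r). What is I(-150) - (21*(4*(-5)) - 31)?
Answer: 90451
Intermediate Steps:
I(r) = 4*r² (I(r) = (2*r)*(2*r) = 4*r²)
I(-150) - (21*(4*(-5)) - 31) = 4*(-150)² - (21*(4*(-5)) - 31) = 4*22500 - (21*(-20) - 31) = 90000 - (-420 - 31) = 90000 - 1*(-451) = 90000 + 451 = 90451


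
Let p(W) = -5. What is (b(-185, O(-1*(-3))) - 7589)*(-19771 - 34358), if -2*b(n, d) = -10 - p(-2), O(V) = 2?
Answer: 821299317/2 ≈ 4.1065e+8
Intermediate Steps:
b(n, d) = 5/2 (b(n, d) = -(-10 - 1*(-5))/2 = -(-10 + 5)/2 = -1/2*(-5) = 5/2)
(b(-185, O(-1*(-3))) - 7589)*(-19771 - 34358) = (5/2 - 7589)*(-19771 - 34358) = -15173/2*(-54129) = 821299317/2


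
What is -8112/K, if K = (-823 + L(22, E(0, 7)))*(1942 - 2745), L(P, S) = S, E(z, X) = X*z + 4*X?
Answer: -2704/212795 ≈ -0.012707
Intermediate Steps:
E(z, X) = 4*X + X*z
K = 638385 (K = (-823 + 7*(4 + 0))*(1942 - 2745) = (-823 + 7*4)*(-803) = (-823 + 28)*(-803) = -795*(-803) = 638385)
-8112/K = -8112/638385 = -8112*1/638385 = -2704/212795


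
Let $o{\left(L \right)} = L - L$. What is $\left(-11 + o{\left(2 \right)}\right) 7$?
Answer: $-77$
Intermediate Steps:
$o{\left(L \right)} = 0$
$\left(-11 + o{\left(2 \right)}\right) 7 = \left(-11 + 0\right) 7 = \left(-11\right) 7 = -77$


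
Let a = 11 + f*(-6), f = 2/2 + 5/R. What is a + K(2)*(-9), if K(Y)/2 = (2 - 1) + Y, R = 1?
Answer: -79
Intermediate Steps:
f = 6 (f = 2/2 + 5/1 = 2*(½) + 5*1 = 1 + 5 = 6)
a = -25 (a = 11 + 6*(-6) = 11 - 36 = -25)
K(Y) = 2 + 2*Y (K(Y) = 2*((2 - 1) + Y) = 2*(1 + Y) = 2 + 2*Y)
a + K(2)*(-9) = -25 + (2 + 2*2)*(-9) = -25 + (2 + 4)*(-9) = -25 + 6*(-9) = -25 - 54 = -79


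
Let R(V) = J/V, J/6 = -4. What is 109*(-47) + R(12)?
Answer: -5125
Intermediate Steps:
J = -24 (J = 6*(-4) = -24)
R(V) = -24/V
109*(-47) + R(12) = 109*(-47) - 24/12 = -5123 - 24*1/12 = -5123 - 2 = -5125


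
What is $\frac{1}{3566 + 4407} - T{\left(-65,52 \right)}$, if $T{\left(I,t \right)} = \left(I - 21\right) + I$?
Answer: $\frac{1203924}{7973} \approx 151.0$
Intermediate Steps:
$T{\left(I,t \right)} = -21 + 2 I$ ($T{\left(I,t \right)} = \left(-21 + I\right) + I = -21 + 2 I$)
$\frac{1}{3566 + 4407} - T{\left(-65,52 \right)} = \frac{1}{3566 + 4407} - \left(-21 + 2 \left(-65\right)\right) = \frac{1}{7973} - \left(-21 - 130\right) = \frac{1}{7973} - -151 = \frac{1}{7973} + 151 = \frac{1203924}{7973}$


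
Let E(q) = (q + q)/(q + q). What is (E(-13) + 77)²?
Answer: 6084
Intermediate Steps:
E(q) = 1 (E(q) = (2*q)/((2*q)) = (2*q)*(1/(2*q)) = 1)
(E(-13) + 77)² = (1 + 77)² = 78² = 6084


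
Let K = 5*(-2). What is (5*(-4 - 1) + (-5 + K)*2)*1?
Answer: -55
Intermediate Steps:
K = -10
(5*(-4 - 1) + (-5 + K)*2)*1 = (5*(-4 - 1) + (-5 - 10)*2)*1 = (5*(-5) - 15*2)*1 = (-25 - 30)*1 = -55*1 = -55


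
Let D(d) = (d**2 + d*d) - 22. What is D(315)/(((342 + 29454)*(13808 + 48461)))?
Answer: 49607/463841781 ≈ 0.00010695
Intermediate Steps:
D(d) = -22 + 2*d**2 (D(d) = (d**2 + d**2) - 22 = 2*d**2 - 22 = -22 + 2*d**2)
D(315)/(((342 + 29454)*(13808 + 48461))) = (-22 + 2*315**2)/(((342 + 29454)*(13808 + 48461))) = (-22 + 2*99225)/((29796*62269)) = (-22 + 198450)/1855367124 = 198428*(1/1855367124) = 49607/463841781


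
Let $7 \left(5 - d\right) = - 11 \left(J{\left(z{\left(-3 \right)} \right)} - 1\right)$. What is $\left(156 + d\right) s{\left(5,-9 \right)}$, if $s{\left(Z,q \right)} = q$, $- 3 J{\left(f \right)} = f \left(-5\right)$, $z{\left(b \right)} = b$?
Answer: $- \frac{9549}{7} \approx -1364.1$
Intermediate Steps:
$J{\left(f \right)} = \frac{5 f}{3}$ ($J{\left(f \right)} = - \frac{f \left(-5\right)}{3} = - \frac{\left(-5\right) f}{3} = \frac{5 f}{3}$)
$d = - \frac{31}{7}$ ($d = 5 - \frac{\left(-11\right) \left(\frac{5}{3} \left(-3\right) - 1\right)}{7} = 5 - \frac{\left(-11\right) \left(-5 - 1\right)}{7} = 5 - \frac{\left(-11\right) \left(-6\right)}{7} = 5 - \frac{66}{7} = - \frac{31}{7} \approx -4.4286$)
$\left(156 + d\right) s{\left(5,-9 \right)} = \left(156 - \frac{31}{7}\right) \left(-9\right) = \frac{1061}{7} \left(-9\right) = - \frac{9549}{7}$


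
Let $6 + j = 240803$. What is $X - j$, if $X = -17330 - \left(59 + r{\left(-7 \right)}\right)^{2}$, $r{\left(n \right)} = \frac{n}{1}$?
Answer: $-260831$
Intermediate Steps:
$j = 240797$ ($j = -6 + 240803 = 240797$)
$r{\left(n \right)} = n$ ($r{\left(n \right)} = n 1 = n$)
$X = -20034$ ($X = -17330 - \left(59 - 7\right)^{2} = -17330 - 52^{2} = -17330 - 2704 = -20034$)
$X - j = -20034 - 240797 = -260831$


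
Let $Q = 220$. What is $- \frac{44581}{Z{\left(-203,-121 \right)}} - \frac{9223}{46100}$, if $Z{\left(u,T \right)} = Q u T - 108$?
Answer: $- \frac{12973497199}{62278241800} \approx -0.20832$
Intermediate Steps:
$Z{\left(u,T \right)} = -108 + 220 T u$ ($Z{\left(u,T \right)} = 220 u T - 108 = 220 T u - 108 = -108 + 220 T u$)
$- \frac{44581}{Z{\left(-203,-121 \right)}} - \frac{9223}{46100} = - \frac{44581}{-108 + 220 \left(-121\right) \left(-203\right)} - \frac{9223}{46100} = - \frac{44581}{-108 + 5403860} - \frac{9223}{46100} = - \frac{44581}{5403752} - \frac{9223}{46100} = - \frac{12973497199}{62278241800}$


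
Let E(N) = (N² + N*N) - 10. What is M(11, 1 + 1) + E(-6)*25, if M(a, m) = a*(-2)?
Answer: 1528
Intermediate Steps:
E(N) = -10 + 2*N² (E(N) = (N² + N²) - 10 = 2*N² - 10 = -10 + 2*N²)
M(a, m) = -2*a
M(11, 1 + 1) + E(-6)*25 = -2*11 + (-10 + 2*(-6)²)*25 = -22 + (-10 + 2*36)*25 = -22 + (-10 + 72)*25 = -22 + 62*25 = -22 + 1550 = 1528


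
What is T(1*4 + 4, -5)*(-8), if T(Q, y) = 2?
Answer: -16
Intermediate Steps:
T(1*4 + 4, -5)*(-8) = 2*(-8) = -16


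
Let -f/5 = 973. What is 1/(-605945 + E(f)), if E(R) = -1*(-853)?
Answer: -1/605092 ≈ -1.6526e-6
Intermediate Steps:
f = -4865 (f = -5*973 = -4865)
E(R) = 853
1/(-605945 + E(f)) = 1/(-605945 + 853) = 1/(-605092) = -1/605092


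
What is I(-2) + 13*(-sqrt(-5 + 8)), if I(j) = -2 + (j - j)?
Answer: -2 - 13*sqrt(3) ≈ -24.517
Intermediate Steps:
I(j) = -2 (I(j) = -2 + 0 = -2)
I(-2) + 13*(-sqrt(-5 + 8)) = -2 + 13*(-sqrt(-5 + 8)) = -2 + 13*(-sqrt(3)) = -2 - 13*sqrt(3)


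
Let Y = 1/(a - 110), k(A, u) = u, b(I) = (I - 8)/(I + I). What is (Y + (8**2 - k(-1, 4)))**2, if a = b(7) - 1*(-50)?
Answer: 2544798916/707281 ≈ 3598.0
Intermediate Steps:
b(I) = (-8 + I)/(2*I) (b(I) = (-8 + I)/((2*I)) = (-8 + I)*(1/(2*I)) = (-8 + I)/(2*I))
a = 699/14 (a = (1/2)*(-8 + 7)/7 - 1*(-50) = (1/2)*(1/7)*(-1) + 50 = -1/14 + 50 = 699/14 ≈ 49.929)
Y = -14/841 (Y = 1/(699/14 - 110) = 1/(-841/14) = -14/841 ≈ -0.016647)
(Y + (8**2 - k(-1, 4)))**2 = (-14/841 + (8**2 - 1*4))**2 = (-14/841 + (64 - 4))**2 = (-14/841 + 60)**2 = (50446/841)**2 = 2544798916/707281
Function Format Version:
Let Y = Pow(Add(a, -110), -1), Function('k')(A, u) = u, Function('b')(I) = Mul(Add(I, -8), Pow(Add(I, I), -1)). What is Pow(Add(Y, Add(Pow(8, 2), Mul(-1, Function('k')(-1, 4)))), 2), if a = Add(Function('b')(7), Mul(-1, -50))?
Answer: Rational(2544798916, 707281) ≈ 3598.0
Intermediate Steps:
Function('b')(I) = Mul(Rational(1, 2), Pow(I, -1), Add(-8, I)) (Function('b')(I) = Mul(Add(-8, I), Pow(Mul(2, I), -1)) = Mul(Add(-8, I), Mul(Rational(1, 2), Pow(I, -1))) = Mul(Rational(1, 2), Pow(I, -1), Add(-8, I)))
a = Rational(699, 14) (a = Add(Mul(Rational(1, 2), Pow(7, -1), Add(-8, 7)), Mul(-1, -50)) = Add(Mul(Rational(1, 2), Rational(1, 7), -1), 50) = Add(Rational(-1, 14), 50) = Rational(699, 14) ≈ 49.929)
Y = Rational(-14, 841) (Y = Pow(Add(Rational(699, 14), -110), -1) = Pow(Rational(-841, 14), -1) = Rational(-14, 841) ≈ -0.016647)
Pow(Add(Y, Add(Pow(8, 2), Mul(-1, Function('k')(-1, 4)))), 2) = Pow(Add(Rational(-14, 841), Add(Pow(8, 2), Mul(-1, 4))), 2) = Pow(Add(Rational(-14, 841), Add(64, -4)), 2) = Pow(Add(Rational(-14, 841), 60), 2) = Pow(Rational(50446, 841), 2) = Rational(2544798916, 707281)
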